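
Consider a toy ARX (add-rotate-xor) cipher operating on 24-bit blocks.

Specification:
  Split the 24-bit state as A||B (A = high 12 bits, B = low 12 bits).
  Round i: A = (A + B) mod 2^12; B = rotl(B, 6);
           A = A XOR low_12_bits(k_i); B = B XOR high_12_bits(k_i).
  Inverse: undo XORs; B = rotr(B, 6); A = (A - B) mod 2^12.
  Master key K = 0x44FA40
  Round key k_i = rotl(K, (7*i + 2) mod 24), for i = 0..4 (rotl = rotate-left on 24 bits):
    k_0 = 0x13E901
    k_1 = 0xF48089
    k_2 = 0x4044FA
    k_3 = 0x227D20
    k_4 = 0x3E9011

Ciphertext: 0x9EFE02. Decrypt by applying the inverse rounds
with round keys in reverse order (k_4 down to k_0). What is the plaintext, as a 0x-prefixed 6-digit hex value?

s_0 = ciphertext = 0x9EFE02
s_1 = InvRound(s_0, k_4) = 0xF07AF7
s_2 = InvRound(s_1, k_3) = 0xE04423
s_3 = InvRound(s_2, k_2) = 0x13E9C0
s_4 = InvRound(s_3, k_1) = 0xF9D21A
s_5 = InvRound(s_4, k_0) = 0xD9090C

0xD9090C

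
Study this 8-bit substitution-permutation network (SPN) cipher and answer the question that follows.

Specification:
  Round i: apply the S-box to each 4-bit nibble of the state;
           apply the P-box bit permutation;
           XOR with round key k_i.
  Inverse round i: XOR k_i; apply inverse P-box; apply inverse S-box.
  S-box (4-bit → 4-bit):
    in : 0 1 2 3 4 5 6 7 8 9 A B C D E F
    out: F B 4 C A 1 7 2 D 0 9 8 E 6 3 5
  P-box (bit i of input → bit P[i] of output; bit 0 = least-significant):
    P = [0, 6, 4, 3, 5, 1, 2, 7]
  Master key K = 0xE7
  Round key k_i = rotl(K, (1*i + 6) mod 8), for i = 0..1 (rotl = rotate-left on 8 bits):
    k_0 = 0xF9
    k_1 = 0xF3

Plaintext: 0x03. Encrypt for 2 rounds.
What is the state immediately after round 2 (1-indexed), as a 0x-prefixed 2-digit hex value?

0x31

s_0 = plaintext = 0x03
s_1 = Round(s_0, k_0) = 0x47
s_2 = Round(s_1, k_1) = 0x31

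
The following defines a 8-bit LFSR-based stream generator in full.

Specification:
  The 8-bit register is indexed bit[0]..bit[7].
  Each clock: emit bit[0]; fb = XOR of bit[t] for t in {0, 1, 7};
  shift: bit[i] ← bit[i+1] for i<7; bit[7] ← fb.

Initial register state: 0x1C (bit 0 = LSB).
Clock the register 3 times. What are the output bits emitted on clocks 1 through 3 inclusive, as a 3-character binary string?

reg_0 = 0x1C
clock 1: out=0, reg = 0x0E
clock 2: out=0, reg = 0x87
clock 3: out=1, reg = 0xC3

001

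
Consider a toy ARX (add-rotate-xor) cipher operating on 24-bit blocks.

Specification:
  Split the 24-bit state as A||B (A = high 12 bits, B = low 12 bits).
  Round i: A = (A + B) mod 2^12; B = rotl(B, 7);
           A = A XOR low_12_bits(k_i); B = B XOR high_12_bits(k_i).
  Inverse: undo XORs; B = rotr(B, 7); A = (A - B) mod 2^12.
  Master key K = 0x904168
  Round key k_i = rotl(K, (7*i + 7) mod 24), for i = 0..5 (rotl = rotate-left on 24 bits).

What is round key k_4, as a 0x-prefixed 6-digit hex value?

K = 0x904168
k_0 = rotl(K, (7*0+7) mod 24) = rotl(K, 7) = 0x20B448
k_1 = rotl(K, (7*1+7) mod 24) = rotl(K, 14) = 0x5A2410
k_2 = rotl(K, (7*2+7) mod 24) = rotl(K, 21) = 0x12082D
k_3 = rotl(K, (7*3+7) mod 24) = rotl(K, 4) = 0x041689
k_4 = rotl(K, (7*4+7) mod 24) = rotl(K, 11) = 0x0B4482

0x0B4482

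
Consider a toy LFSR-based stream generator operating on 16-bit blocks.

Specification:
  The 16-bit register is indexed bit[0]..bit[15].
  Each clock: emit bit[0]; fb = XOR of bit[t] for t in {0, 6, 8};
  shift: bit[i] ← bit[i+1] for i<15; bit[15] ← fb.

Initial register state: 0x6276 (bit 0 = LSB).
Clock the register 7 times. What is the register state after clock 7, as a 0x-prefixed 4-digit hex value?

0x3AC4

reg_0 = 0x6276
clock 1: out=0, reg = 0xB13B
clock 2: out=1, reg = 0x589D
clock 3: out=1, reg = 0xAC4E
clock 4: out=0, reg = 0xD627
clock 5: out=1, reg = 0xEB13
clock 6: out=1, reg = 0x7589
clock 7: out=1, reg = 0x3AC4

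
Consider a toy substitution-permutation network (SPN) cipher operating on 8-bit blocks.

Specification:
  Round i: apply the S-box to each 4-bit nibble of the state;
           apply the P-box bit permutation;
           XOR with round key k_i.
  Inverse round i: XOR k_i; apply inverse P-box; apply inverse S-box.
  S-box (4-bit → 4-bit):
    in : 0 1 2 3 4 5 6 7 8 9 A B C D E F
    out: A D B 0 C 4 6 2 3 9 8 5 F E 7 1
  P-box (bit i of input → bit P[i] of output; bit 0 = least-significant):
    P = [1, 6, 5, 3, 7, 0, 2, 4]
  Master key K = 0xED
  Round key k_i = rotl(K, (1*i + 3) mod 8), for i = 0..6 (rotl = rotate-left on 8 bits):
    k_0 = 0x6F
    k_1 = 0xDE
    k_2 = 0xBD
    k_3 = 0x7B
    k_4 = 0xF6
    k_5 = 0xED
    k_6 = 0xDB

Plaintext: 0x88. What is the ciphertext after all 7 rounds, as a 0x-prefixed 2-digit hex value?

s_0 = plaintext = 0x88
s_1 = Round(s_0, k_0) = 0xAC
s_2 = Round(s_1, k_1) = 0xA4
s_3 = Round(s_2, k_2) = 0x85
s_4 = Round(s_3, k_3) = 0xDA
s_5 = Round(s_4, k_4) = 0xEB
s_6 = Round(s_5, k_5) = 0x4A
s_7 = Round(s_6, k_6) = 0xC7

0xC7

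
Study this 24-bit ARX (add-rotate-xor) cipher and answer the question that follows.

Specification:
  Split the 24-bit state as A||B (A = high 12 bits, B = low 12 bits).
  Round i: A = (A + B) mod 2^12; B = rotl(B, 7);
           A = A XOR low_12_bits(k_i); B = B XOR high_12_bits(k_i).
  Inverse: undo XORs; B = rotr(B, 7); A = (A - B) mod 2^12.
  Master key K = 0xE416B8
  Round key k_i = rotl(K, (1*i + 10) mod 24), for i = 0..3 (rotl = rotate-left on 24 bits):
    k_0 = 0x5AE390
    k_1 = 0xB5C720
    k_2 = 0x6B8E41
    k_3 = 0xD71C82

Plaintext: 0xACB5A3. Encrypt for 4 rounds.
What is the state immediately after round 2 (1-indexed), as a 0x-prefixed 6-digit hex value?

0xF21AFC

s_0 = plaintext = 0xACB5A3
s_1 = Round(s_0, k_0) = 0x3FE403
s_2 = Round(s_1, k_1) = 0xF21AFC
s_3 = Round(s_2, k_2) = 0x45C8EF
s_4 = Round(s_3, k_3) = 0x1C9AB6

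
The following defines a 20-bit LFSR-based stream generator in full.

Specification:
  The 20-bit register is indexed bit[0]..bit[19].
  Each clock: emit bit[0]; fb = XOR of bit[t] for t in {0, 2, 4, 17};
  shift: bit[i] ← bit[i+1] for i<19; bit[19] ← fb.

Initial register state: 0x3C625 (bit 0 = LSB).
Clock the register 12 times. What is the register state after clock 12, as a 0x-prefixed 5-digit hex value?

reg_0 = 0x3C625
clock 1: out=1, reg = 0x9E312
clock 2: out=0, reg = 0xCF189
clock 3: out=1, reg = 0xE78C4
clock 4: out=0, reg = 0x73C62
clock 5: out=0, reg = 0xB9E31
clock 6: out=1, reg = 0xDCF18
clock 7: out=0, reg = 0xEE78C
clock 8: out=0, reg = 0x773C6
clock 9: out=0, reg = 0x3B9E3
clock 10: out=1, reg = 0x1DCF1
clock 11: out=1, reg = 0x0EE78
clock 12: out=0, reg = 0x8773C

0x8773C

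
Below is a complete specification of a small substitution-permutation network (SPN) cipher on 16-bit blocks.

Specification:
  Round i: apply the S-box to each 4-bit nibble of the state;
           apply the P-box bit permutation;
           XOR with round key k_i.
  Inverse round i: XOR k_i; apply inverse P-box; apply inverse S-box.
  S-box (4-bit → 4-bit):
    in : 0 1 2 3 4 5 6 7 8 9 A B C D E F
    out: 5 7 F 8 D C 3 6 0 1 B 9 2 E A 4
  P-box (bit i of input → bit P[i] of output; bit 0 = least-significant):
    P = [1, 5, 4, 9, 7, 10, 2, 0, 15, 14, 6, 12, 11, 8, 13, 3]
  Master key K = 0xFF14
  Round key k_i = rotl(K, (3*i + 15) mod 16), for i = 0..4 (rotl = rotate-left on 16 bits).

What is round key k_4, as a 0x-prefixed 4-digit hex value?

0xA7F8

K = 0xFF14
k_0 = rotl(K, (3*0+15) mod 16) = rotl(K, 15) = 0x7F8A
k_1 = rotl(K, (3*1+15) mod 16) = rotl(K, 2) = 0xFC53
k_2 = rotl(K, (3*2+15) mod 16) = rotl(K, 5) = 0xE29F
k_3 = rotl(K, (3*3+15) mod 16) = rotl(K, 8) = 0x14FF
k_4 = rotl(K, (3*4+15) mod 16) = rotl(K, 11) = 0xA7F8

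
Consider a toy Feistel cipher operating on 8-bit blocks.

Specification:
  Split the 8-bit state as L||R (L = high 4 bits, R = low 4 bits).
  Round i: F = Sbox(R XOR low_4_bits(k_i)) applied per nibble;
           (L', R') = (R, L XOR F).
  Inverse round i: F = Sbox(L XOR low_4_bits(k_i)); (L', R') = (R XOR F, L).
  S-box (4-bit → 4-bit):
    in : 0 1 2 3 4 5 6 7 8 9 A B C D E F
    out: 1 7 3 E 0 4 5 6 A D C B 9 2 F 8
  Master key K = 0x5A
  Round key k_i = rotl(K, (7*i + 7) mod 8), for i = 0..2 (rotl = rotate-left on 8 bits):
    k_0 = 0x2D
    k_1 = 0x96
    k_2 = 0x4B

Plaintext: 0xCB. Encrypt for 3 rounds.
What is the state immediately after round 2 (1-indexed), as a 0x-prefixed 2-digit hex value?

0x93

s_0 = plaintext = 0xCB
s_1 = Round(s_0, k_0) = 0xB9
s_2 = Round(s_1, k_1) = 0x93
s_3 = Round(s_2, k_2) = 0x33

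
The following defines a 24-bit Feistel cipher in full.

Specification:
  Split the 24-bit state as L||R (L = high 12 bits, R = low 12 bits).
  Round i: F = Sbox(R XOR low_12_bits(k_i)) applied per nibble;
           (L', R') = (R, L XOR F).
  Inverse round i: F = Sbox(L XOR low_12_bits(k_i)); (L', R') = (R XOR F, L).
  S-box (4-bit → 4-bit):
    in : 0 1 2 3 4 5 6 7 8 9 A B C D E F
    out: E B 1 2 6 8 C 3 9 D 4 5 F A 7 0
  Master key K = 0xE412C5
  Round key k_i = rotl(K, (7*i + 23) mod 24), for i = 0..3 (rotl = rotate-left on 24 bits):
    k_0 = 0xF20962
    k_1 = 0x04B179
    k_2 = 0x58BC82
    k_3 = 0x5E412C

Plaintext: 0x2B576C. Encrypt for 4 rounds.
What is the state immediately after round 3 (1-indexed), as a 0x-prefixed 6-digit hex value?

s_0 = plaintext = 0x2B576C
s_1 = Round(s_0, k_0) = 0x76C552
s_2 = Round(s_1, k_1) = 0x552179
s_3 = Round(s_2, k_2) = 0x179F57
s_4 = Round(s_3, k_3) = 0xF5764C

0x179F57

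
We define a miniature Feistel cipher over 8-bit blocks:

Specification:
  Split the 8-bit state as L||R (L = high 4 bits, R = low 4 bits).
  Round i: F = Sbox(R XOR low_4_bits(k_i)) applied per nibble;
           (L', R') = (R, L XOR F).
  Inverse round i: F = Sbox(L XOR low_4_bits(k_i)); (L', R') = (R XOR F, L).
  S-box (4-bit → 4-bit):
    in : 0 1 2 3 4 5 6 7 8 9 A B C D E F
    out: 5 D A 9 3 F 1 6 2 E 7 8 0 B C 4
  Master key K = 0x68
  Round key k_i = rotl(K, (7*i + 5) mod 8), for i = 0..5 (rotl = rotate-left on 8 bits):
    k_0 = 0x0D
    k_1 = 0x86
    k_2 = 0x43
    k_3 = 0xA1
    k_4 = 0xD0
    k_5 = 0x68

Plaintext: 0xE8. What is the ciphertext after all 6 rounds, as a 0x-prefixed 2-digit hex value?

0xBF

s_0 = plaintext = 0xE8
s_1 = Round(s_0, k_0) = 0x81
s_2 = Round(s_1, k_1) = 0x1E
s_3 = Round(s_2, k_2) = 0xEA
s_4 = Round(s_3, k_3) = 0xA6
s_5 = Round(s_4, k_4) = 0x6B
s_6 = Round(s_5, k_5) = 0xBF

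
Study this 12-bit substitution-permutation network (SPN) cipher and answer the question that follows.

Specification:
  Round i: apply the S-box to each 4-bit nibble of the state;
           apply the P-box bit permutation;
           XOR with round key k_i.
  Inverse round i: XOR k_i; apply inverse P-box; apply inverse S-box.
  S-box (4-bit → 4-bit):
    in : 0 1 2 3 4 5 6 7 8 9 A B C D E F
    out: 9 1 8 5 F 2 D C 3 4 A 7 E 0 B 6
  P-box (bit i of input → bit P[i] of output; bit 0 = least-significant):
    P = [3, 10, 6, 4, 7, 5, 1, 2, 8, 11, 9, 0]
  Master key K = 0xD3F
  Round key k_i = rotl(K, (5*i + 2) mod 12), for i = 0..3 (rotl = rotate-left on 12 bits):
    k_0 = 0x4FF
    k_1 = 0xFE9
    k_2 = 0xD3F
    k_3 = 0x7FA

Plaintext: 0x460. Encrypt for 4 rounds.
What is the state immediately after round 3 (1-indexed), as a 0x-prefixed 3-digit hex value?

0x569

s_0 = plaintext = 0x460
s_1 = Round(s_0, k_0) = 0xF60
s_2 = Round(s_1, k_1) = 0x577
s_3 = Round(s_2, k_2) = 0x569
s_4 = Round(s_3, k_3) = 0xF3C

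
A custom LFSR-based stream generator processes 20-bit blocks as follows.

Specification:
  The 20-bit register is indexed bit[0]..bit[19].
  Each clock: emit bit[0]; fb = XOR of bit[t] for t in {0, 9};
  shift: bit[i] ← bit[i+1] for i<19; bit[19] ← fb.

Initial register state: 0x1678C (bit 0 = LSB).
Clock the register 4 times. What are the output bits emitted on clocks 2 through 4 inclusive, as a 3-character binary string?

reg_0 = 0x1678C
clock 1: out=0, reg = 0x8B3C6
clock 2: out=0, reg = 0xC59E3
clock 3: out=1, reg = 0xE2CF1
clock 4: out=1, reg = 0xF1678

011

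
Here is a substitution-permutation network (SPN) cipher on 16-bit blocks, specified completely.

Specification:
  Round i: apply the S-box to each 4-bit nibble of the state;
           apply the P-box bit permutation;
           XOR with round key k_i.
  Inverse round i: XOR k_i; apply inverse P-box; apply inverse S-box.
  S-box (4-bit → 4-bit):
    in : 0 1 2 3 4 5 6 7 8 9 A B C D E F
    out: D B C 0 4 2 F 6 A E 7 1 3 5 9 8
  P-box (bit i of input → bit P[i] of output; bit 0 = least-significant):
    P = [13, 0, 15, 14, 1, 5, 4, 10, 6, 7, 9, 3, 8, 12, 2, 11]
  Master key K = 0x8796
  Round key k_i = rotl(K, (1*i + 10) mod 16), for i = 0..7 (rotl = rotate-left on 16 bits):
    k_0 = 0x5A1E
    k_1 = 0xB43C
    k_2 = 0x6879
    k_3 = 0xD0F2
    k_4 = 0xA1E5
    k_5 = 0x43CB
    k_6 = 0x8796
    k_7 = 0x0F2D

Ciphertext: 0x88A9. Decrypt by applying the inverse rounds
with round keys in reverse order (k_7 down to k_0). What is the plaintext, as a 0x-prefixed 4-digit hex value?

s_0 = ciphertext = 0x88A9
s_1 = InvRound(s_0, k_7) = 0xD7F4
s_2 = InvRound(s_1, k_6) = 0x5BCF
s_3 = InvRound(s_2, k_5) = 0x9333
s_4 = InvRound(s_3, k_4) = 0x7ADB
s_5 = InvRound(s_4, k_3) = 0xF25A
s_6 = InvRound(s_5, k_2) = 0x84C7
s_7 = InvRound(s_6, k_1) = 0x51AC
s_8 = InvRound(s_7, k_0) = 0xE7A3

0xE7A3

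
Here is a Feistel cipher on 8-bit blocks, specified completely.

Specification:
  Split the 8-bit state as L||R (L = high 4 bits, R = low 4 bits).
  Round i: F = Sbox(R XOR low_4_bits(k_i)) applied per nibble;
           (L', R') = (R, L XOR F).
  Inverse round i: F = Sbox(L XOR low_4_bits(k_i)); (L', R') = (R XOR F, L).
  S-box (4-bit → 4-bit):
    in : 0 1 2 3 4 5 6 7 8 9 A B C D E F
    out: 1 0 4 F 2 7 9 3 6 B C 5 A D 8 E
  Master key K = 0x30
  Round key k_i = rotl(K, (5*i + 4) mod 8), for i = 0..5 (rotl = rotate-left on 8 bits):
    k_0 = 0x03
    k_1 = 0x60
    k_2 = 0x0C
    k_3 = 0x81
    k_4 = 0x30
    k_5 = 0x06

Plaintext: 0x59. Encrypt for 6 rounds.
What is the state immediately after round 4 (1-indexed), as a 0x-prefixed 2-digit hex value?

0x13

s_0 = plaintext = 0x59
s_1 = Round(s_0, k_0) = 0x99
s_2 = Round(s_1, k_1) = 0x92
s_3 = Round(s_2, k_2) = 0x21
s_4 = Round(s_3, k_3) = 0x13
s_5 = Round(s_4, k_4) = 0x3E
s_6 = Round(s_5, k_5) = 0xE5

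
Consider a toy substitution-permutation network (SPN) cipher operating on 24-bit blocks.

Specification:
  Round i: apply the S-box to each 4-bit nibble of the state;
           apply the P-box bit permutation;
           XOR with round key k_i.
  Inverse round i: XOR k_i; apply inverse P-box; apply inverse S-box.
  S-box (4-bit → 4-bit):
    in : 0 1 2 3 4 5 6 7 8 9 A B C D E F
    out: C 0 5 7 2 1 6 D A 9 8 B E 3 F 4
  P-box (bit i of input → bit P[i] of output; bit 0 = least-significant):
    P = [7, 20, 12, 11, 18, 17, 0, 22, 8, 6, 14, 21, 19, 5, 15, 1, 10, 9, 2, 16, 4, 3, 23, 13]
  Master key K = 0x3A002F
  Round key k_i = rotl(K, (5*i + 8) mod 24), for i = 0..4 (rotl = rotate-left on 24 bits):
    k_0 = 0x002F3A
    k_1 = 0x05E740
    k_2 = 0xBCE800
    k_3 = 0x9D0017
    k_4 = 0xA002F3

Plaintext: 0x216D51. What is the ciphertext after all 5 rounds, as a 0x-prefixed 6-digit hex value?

s_0 = plaintext = 0x216D51
s_1 = Round(s_0, k_0) = 0x84AE4A
s_2 = Round(s_1, k_1) = 0x278C0A
s_3 = Round(s_2, k_2) = 0x5DA477
s_4 = Round(s_3, k_3) = 0xD91EC4
s_5 = Round(s_4, k_4) = 0xD347AA

0xD347AA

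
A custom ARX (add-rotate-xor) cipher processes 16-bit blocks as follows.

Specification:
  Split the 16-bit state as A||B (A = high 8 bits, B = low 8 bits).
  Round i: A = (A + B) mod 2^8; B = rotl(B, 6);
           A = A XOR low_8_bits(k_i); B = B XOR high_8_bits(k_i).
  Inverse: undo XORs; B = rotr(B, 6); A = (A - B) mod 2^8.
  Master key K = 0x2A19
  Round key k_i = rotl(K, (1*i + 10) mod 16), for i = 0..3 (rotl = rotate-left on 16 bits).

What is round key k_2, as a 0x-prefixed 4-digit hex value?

0x92A1

K = 0x2A19
k_0 = rotl(K, (1*0+10) mod 16) = rotl(K, 10) = 0x64A8
k_1 = rotl(K, (1*1+10) mod 16) = rotl(K, 11) = 0xC950
k_2 = rotl(K, (1*2+10) mod 16) = rotl(K, 12) = 0x92A1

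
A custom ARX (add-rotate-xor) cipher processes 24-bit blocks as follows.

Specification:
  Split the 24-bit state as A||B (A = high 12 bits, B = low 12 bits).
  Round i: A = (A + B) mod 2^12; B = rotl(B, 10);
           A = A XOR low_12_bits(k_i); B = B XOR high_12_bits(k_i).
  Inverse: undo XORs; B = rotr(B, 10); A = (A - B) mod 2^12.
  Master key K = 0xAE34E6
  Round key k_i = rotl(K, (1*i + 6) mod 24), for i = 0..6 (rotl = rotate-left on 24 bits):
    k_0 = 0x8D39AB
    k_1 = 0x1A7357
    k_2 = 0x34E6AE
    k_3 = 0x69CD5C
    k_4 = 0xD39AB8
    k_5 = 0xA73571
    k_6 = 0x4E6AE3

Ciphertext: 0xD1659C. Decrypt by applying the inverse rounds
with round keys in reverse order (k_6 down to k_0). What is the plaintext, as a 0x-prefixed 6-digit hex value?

0xED4E0E

s_0 = ciphertext = 0xD1659C
s_1 = InvRound(s_0, k_6) = 0x20D5E8
s_2 = InvRound(s_1, k_5) = 0x90DE6F
s_3 = InvRound(s_2, k_4) = 0x65DD58
s_4 = InvRound(s_3, k_3) = 0xBEFF12
s_5 = InvRound(s_4, k_2) = 0xBCE173
s_6 = InvRound(s_5, k_1) = 0x549350
s_7 = InvRound(s_6, k_0) = 0xED4E0E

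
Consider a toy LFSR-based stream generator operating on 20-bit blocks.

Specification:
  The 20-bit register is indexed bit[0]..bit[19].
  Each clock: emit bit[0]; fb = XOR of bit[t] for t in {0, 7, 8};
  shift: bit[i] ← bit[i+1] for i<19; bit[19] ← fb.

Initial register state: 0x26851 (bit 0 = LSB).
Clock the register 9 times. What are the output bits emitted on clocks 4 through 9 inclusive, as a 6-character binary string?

reg_0 = 0x26851
clock 1: out=1, reg = 0x93428
clock 2: out=0, reg = 0x49A14
clock 3: out=0, reg = 0x24D0A
clock 4: out=0, reg = 0x92685
clock 5: out=1, reg = 0x49342
clock 6: out=0, reg = 0xA49A1
clock 7: out=1, reg = 0xD24D0
clock 8: out=0, reg = 0xE9268
clock 9: out=0, reg = 0x74934

010100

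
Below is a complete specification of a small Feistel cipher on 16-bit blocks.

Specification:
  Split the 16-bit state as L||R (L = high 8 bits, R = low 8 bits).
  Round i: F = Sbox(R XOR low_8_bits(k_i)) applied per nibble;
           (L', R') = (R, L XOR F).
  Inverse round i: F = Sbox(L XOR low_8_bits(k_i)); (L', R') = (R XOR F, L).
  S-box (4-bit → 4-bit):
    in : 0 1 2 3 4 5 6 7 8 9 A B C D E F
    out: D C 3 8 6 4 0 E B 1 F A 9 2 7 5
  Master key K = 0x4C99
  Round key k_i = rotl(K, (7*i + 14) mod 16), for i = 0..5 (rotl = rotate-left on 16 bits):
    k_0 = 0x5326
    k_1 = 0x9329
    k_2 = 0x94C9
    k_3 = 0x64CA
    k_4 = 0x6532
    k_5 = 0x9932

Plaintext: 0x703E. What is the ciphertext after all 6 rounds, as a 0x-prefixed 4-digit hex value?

s_0 = plaintext = 0x703E
s_1 = Round(s_0, k_0) = 0x3EBB
s_2 = Round(s_1, k_1) = 0xBB2D
s_3 = Round(s_2, k_2) = 0x2DCD
s_4 = Round(s_3, k_3) = 0xCDF3
s_5 = Round(s_4, k_4) = 0xF351
s_6 = Round(s_5, k_5) = 0x51FB

0x51FB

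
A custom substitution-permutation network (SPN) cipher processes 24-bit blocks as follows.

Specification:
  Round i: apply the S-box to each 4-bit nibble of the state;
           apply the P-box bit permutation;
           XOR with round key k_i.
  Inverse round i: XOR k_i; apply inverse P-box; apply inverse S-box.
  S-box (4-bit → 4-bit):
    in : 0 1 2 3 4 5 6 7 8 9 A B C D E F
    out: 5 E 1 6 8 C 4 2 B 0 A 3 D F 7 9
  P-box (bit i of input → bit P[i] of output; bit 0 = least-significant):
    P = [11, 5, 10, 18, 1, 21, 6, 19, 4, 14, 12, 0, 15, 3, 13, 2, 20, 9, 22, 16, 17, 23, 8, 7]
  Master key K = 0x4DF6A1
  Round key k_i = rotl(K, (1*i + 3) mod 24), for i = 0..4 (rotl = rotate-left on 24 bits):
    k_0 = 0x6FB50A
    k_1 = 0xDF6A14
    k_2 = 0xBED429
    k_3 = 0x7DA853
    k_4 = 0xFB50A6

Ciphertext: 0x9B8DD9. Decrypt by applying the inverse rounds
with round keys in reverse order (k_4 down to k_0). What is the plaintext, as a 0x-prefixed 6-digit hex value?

0xAF5618

s_0 = ciphertext = 0x9B8DD9
s_1 = InvRound(s_0, k_4) = 0x668DEE
s_2 = InvRound(s_1, k_3) = 0xCF1F43
s_3 = InvRound(s_2, k_2) = 0x6DB7EB
s_4 = InvRound(s_3, k_1) = 0xD28DEE
s_5 = InvRound(s_4, k_0) = 0xAF5618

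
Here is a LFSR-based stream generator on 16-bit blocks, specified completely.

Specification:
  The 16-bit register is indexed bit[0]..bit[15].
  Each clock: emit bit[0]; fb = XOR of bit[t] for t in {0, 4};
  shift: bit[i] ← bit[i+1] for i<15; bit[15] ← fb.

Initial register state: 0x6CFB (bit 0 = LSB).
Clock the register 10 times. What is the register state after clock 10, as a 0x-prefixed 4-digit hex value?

reg_0 = 0x6CFB
clock 1: out=1, reg = 0x367D
clock 2: out=1, reg = 0x1B3E
clock 3: out=0, reg = 0x8D9F
clock 4: out=1, reg = 0x46CF
clock 5: out=1, reg = 0xA367
clock 6: out=1, reg = 0xD1B3
clock 7: out=1, reg = 0x68D9
clock 8: out=1, reg = 0x346C
clock 9: out=0, reg = 0x1A36
clock 10: out=0, reg = 0x8D1B

0x8D1B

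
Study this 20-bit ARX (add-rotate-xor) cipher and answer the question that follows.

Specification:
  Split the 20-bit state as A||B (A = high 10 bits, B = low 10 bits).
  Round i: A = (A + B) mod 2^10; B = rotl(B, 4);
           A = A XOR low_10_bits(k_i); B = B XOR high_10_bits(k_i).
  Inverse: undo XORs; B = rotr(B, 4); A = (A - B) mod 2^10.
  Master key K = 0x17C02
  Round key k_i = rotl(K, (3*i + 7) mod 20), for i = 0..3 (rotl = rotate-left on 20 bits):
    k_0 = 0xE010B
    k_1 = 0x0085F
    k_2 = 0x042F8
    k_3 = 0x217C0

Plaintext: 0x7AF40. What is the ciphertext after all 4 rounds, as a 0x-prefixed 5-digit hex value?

s_0 = plaintext = 0x7AF40
s_1 = Round(s_0, k_0) = 0x0838D
s_2 = Round(s_1, k_1) = 0xFC8DC
s_3 = Round(s_2, k_2) = 0x8D9D3
s_4 = Round(s_3, k_3) = 0xF25B2

0xF25B2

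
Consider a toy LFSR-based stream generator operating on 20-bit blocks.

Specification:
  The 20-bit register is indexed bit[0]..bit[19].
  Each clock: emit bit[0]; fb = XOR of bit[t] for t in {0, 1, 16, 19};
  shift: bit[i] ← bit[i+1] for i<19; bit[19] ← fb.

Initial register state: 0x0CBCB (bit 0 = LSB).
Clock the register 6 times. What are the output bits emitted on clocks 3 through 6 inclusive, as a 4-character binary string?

0100

reg_0 = 0x0CBCB
clock 1: out=1, reg = 0x065E5
clock 2: out=1, reg = 0x832F2
clock 3: out=0, reg = 0x41979
clock 4: out=1, reg = 0xA0CBC
clock 5: out=0, reg = 0xD065E
clock 6: out=0, reg = 0xE832F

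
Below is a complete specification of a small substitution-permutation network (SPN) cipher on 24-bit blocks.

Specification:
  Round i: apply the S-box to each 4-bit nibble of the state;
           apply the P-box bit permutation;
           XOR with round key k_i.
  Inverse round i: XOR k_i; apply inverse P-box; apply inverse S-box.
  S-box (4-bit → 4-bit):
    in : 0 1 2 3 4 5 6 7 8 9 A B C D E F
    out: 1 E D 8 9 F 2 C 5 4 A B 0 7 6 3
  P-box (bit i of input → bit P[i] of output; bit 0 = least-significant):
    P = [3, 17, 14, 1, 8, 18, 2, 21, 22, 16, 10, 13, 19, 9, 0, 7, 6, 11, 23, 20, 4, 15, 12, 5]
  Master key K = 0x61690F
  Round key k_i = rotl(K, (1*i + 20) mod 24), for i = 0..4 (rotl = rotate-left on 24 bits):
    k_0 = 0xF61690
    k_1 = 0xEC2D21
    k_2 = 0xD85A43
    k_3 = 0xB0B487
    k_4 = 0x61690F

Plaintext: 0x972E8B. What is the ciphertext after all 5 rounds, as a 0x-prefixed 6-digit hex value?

s_0 = plaintext = 0x972E8B
s_1 = Round(s_0, k_0) = 0x6D031F
s_2 = Round(s_1, k_1) = 0x42856D
s_3 = Round(s_2, k_2) = 0x073E3A
s_4 = Round(s_3, k_3) = 0x03B015
s_5 = Round(s_4, k_4) = 0x1F2B91

0x1F2B91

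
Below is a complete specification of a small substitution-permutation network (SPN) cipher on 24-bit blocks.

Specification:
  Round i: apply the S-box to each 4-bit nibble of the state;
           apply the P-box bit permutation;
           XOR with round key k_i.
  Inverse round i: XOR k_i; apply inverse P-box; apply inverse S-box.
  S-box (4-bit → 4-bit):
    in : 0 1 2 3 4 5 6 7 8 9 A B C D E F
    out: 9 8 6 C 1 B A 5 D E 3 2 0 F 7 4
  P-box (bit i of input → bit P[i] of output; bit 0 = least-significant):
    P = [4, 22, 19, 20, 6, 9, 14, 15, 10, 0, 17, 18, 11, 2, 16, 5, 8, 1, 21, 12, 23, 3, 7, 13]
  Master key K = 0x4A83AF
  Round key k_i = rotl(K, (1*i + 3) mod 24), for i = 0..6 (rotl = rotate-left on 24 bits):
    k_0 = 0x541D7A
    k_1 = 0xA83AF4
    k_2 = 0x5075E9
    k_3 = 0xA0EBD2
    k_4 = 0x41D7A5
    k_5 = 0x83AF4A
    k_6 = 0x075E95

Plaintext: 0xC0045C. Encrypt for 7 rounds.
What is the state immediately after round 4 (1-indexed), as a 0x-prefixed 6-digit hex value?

s_0 = plaintext = 0xC0045C
s_1 = Round(s_0, k_0) = 0x54821A
s_2 = Round(s_1, k_1) = 0x6B93CD
s_3 = Round(s_2, k_2) = 0x0F55D7
s_4 = Round(s_3, k_3) = 0x0C05A7
s_5 = Round(s_4, k_4) = 0xCDF9D4
s_6 = Round(s_5, k_5) = 0xA47C19
s_7 = Round(s_6, k_6) = 0xDED79D

0x0C05A7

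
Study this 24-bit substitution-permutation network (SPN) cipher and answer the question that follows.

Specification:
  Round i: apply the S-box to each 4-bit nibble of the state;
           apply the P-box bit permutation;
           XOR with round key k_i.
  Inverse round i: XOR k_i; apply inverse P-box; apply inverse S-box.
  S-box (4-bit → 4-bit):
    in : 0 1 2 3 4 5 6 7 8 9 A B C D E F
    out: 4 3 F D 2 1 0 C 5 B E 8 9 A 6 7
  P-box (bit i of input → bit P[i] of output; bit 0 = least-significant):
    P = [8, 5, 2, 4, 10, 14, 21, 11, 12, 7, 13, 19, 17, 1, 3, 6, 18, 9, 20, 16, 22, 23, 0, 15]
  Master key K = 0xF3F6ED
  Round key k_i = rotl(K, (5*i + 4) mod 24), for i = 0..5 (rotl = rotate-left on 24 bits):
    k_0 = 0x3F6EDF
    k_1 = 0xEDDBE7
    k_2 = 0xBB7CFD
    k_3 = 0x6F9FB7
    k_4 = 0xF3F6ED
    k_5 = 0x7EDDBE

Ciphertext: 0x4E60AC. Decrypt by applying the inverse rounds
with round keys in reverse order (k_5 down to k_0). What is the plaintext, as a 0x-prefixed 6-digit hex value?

0x36AEB0

s_0 = ciphertext = 0x4E60AC
s_1 = InvRound(s_0, k_5) = 0xB0483C
s_2 = InvRound(s_1, k_4) = 0x3DCFCB
s_3 = InvRound(s_2, k_3) = 0x50354A
s_4 = InvRound(s_3, k_2) = 0xFB1DA2
s_5 = InvRound(s_4, k_1) = 0x7FC610
s_6 = InvRound(s_5, k_0) = 0x36AEB0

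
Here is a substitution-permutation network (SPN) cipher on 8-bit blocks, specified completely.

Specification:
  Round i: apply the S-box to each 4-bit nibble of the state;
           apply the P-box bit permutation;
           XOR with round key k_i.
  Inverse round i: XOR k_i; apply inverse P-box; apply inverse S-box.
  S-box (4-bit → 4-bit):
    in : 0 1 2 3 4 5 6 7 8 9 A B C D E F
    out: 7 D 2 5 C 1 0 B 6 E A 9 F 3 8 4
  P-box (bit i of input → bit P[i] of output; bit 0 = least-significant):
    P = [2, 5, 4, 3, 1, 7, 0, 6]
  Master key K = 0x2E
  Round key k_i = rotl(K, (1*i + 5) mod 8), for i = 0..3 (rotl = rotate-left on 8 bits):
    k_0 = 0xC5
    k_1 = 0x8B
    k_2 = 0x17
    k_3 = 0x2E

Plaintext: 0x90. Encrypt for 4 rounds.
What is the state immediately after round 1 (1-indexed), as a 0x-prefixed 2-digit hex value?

s_0 = plaintext = 0x90
s_1 = Round(s_0, k_0) = 0x30
s_2 = Round(s_1, k_1) = 0xBC
s_3 = Round(s_2, k_2) = 0x69
s_4 = Round(s_3, k_3) = 0x16

0x30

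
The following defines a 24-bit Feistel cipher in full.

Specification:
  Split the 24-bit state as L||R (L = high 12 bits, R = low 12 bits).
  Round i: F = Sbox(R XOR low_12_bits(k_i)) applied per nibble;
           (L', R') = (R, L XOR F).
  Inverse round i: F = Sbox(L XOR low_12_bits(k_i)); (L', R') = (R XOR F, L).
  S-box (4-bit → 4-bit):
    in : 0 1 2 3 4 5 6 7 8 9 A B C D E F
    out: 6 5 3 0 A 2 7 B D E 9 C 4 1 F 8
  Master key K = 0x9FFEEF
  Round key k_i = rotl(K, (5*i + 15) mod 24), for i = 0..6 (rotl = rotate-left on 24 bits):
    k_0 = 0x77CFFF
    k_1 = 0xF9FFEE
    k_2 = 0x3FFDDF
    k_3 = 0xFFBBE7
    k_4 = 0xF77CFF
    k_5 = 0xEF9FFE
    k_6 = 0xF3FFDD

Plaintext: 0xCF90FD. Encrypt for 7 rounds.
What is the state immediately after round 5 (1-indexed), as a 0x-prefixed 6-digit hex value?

0x5A1F58

s_0 = plaintext = 0xCF90FD
s_1 = Round(s_0, k_0) = 0x0FD49A
s_2 = Round(s_1, k_1) = 0x49AC47
s_3 = Round(s_2, k_2) = 0xC47177
s_4 = Round(s_3, k_3) = 0x1775A1
s_5 = Round(s_4, k_4) = 0x5A1F58
s_6 = Round(s_5, k_5) = 0xF58336
s_7 = Round(s_6, k_6) = 0x336BA4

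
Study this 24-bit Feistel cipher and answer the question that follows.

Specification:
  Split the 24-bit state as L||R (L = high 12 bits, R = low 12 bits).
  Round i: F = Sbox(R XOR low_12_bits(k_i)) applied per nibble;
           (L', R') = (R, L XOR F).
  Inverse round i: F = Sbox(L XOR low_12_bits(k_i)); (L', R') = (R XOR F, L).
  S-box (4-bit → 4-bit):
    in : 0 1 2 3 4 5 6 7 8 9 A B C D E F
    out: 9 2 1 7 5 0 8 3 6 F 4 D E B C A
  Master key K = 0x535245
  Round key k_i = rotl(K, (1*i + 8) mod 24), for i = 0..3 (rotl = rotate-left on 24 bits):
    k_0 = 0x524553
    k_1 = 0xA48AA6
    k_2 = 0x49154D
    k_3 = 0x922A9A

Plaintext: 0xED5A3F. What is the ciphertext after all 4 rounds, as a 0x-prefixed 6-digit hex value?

0x3E49A8

s_0 = plaintext = 0xED5A3F
s_1 = Round(s_0, k_0) = 0xA3F45B
s_2 = Round(s_1, k_1) = 0x45B694
s_3 = Round(s_2, k_2) = 0x6943E4
s_4 = Round(s_3, k_3) = 0x3E49A8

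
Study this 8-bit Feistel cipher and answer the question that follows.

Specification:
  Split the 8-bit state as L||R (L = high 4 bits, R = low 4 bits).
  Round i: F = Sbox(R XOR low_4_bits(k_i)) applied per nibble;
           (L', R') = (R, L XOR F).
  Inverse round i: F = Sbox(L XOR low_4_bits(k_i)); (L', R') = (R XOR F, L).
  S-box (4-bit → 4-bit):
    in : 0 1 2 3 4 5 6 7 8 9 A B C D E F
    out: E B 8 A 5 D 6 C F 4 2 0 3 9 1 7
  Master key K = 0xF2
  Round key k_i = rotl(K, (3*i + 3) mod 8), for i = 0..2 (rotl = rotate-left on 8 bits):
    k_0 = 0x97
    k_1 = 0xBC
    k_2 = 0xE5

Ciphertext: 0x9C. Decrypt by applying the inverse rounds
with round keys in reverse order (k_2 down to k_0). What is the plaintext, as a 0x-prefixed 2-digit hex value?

s_0 = ciphertext = 0x9C
s_1 = InvRound(s_0, k_2) = 0xF9
s_2 = InvRound(s_1, k_1) = 0x3F
s_3 = InvRound(s_2, k_0) = 0xA3

0xA3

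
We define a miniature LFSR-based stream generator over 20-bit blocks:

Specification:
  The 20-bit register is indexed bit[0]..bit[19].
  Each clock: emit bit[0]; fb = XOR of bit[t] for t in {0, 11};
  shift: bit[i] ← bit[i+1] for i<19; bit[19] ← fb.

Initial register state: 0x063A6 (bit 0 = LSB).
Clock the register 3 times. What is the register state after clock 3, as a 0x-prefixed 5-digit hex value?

reg_0 = 0x063A6
clock 1: out=0, reg = 0x031D3
clock 2: out=1, reg = 0x818E9
clock 3: out=1, reg = 0x40C74

0x40C74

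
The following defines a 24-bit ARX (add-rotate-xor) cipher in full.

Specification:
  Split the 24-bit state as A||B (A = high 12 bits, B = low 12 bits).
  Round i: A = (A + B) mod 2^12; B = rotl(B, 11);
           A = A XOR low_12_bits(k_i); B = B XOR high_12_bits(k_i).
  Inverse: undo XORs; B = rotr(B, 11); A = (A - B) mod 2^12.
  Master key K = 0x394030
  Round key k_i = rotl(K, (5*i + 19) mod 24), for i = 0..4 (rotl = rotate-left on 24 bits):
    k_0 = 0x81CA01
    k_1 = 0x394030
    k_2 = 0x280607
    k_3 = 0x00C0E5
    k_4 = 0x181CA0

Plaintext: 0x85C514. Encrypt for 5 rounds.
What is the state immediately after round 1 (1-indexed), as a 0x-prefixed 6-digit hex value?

s_0 = plaintext = 0x85C514
s_1 = Round(s_0, k_0) = 0x771A96
s_2 = Round(s_1, k_1) = 0x2376DF
s_3 = Round(s_2, k_2) = 0xF119EF
s_4 = Round(s_3, k_3) = 0x9E5CFB
s_5 = Round(s_4, k_4) = 0xA40FFC

0x771A96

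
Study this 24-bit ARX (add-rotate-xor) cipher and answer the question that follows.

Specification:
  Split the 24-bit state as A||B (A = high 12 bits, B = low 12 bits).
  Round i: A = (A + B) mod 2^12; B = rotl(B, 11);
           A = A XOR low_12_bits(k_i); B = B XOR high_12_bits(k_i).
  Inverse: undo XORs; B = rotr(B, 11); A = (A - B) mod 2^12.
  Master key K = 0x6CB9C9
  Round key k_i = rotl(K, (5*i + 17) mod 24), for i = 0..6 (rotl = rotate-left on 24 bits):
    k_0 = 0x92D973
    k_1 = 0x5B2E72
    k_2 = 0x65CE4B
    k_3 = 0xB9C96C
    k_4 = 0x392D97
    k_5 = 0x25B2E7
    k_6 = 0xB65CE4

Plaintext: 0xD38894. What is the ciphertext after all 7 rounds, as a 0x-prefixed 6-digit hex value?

s_0 = plaintext = 0xD38894
s_1 = Round(s_0, k_0) = 0xCBFD67
s_2 = Round(s_1, k_1) = 0x454B01
s_3 = Round(s_2, k_2) = 0x11EBDC
s_4 = Round(s_3, k_3) = 0x596E72
s_5 = Round(s_4, k_4) = 0x99F4AB
s_6 = Round(s_5, k_5) = 0xCAD80E
s_7 = Round(s_6, k_6) = 0x85FF62

0x85FF62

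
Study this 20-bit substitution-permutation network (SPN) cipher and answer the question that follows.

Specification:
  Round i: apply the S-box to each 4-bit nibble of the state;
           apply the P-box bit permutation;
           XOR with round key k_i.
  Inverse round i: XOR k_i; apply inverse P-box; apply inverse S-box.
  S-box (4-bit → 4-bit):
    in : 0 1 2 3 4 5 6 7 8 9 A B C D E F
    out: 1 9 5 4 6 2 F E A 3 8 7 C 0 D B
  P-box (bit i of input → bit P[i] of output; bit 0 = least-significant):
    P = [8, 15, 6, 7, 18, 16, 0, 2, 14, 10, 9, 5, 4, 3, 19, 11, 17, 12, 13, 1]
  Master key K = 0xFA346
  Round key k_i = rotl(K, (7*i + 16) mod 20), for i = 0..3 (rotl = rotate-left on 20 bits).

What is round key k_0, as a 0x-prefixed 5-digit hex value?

0x6FA34

K = 0xFA346
k_0 = rotl(K, (7*0+16) mod 20) = rotl(K, 16) = 0x6FA34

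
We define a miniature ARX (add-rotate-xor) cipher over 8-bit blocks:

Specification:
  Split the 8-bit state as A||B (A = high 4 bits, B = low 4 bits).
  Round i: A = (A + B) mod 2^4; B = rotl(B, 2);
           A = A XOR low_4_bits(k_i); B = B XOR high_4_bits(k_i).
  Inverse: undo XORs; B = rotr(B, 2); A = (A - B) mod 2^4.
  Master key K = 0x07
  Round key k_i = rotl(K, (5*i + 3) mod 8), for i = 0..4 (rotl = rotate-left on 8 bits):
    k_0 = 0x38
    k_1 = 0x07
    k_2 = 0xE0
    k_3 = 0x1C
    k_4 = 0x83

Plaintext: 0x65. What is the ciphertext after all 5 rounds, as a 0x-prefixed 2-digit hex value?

0x54

s_0 = plaintext = 0x65
s_1 = Round(s_0, k_0) = 0x36
s_2 = Round(s_1, k_1) = 0xE9
s_3 = Round(s_2, k_2) = 0x78
s_4 = Round(s_3, k_3) = 0x33
s_5 = Round(s_4, k_4) = 0x54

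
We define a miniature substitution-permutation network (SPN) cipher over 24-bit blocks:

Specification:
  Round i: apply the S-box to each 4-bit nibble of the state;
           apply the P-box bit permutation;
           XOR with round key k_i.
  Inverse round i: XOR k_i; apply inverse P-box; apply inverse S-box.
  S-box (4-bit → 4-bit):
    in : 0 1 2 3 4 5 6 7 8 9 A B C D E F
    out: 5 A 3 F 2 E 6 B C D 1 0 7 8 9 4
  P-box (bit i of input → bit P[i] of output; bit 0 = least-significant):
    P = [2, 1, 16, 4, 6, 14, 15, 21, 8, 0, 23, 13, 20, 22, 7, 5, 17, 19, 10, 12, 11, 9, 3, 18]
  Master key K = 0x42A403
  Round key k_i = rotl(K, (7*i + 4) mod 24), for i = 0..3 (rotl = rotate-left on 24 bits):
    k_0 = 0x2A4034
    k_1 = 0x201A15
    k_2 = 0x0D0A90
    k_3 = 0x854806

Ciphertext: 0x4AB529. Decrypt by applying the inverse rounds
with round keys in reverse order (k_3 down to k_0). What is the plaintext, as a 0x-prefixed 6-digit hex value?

0x48946D

s_0 = ciphertext = 0x4AB529
s_1 = InvRound(s_0, k_3) = 0x93136C
s_2 = InvRound(s_1, k_2) = 0x9790AE
s_3 = InvRound(s_2, k_1) = 0x3A9685
s_4 = InvRound(s_3, k_0) = 0x48946D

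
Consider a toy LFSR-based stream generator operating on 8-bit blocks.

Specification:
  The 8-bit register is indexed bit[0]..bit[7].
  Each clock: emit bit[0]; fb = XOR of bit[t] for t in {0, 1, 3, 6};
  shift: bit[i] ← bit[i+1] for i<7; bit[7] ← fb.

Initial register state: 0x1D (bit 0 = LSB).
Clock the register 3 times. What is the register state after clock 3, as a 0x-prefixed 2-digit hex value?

0x03

reg_0 = 0x1D
clock 1: out=1, reg = 0x0E
clock 2: out=0, reg = 0x07
clock 3: out=1, reg = 0x03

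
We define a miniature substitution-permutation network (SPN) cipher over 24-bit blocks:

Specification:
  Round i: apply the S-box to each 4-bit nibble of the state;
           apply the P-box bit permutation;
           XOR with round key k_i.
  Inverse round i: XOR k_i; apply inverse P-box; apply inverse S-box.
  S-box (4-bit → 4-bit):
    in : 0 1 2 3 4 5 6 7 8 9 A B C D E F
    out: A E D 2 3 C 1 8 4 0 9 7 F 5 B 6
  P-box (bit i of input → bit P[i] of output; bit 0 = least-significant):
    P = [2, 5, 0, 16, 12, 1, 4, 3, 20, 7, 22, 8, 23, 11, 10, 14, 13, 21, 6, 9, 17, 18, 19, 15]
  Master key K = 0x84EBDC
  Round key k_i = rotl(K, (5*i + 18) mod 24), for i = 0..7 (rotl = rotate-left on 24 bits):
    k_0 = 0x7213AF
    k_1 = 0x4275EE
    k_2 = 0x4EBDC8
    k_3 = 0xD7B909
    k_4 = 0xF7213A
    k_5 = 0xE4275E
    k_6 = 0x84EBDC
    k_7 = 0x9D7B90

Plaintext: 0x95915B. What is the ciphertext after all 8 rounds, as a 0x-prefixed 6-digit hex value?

s_0 = plaintext = 0x95915B
s_1 = Round(s_0, k_0) = 0x321052
s_2 = Round(s_1, k_1) = 0x471A33
s_3 = Round(s_2, k_2) = 0x58F2EA
s_4 = Round(s_3, k_3) = 0x8E2447
s_5 = Round(s_4, k_4) = 0x4E57B8
s_6 = Round(s_5, k_5) = 0xC2504D
s_7 = Round(s_6, k_6) = 0x8A1C1B
s_8 = Round(s_7, k_7) = 0xC5142F

0xC5142F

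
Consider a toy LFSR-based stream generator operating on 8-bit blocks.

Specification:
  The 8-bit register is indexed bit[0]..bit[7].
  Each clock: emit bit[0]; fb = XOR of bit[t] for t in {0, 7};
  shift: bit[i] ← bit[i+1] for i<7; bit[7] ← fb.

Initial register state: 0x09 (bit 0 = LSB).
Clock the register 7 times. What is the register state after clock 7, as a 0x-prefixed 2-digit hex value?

0x0E

reg_0 = 0x09
clock 1: out=1, reg = 0x84
clock 2: out=0, reg = 0xC2
clock 3: out=0, reg = 0xE1
clock 4: out=1, reg = 0x70
clock 5: out=0, reg = 0x38
clock 6: out=0, reg = 0x1C
clock 7: out=0, reg = 0x0E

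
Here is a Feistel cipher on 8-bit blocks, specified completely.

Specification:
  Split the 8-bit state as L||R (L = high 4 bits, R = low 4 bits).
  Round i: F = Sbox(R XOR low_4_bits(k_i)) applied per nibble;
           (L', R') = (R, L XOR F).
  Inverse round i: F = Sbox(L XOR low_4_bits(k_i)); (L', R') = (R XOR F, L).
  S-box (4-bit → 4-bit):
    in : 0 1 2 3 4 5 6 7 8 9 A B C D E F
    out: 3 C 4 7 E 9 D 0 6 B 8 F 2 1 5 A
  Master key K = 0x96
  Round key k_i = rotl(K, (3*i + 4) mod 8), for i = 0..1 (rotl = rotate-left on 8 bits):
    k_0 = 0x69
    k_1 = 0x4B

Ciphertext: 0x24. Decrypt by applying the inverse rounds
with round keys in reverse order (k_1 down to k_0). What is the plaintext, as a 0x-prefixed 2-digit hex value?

s_0 = ciphertext = 0x24
s_1 = InvRound(s_0, k_1) = 0xF2
s_2 = InvRound(s_1, k_0) = 0xFF

0xFF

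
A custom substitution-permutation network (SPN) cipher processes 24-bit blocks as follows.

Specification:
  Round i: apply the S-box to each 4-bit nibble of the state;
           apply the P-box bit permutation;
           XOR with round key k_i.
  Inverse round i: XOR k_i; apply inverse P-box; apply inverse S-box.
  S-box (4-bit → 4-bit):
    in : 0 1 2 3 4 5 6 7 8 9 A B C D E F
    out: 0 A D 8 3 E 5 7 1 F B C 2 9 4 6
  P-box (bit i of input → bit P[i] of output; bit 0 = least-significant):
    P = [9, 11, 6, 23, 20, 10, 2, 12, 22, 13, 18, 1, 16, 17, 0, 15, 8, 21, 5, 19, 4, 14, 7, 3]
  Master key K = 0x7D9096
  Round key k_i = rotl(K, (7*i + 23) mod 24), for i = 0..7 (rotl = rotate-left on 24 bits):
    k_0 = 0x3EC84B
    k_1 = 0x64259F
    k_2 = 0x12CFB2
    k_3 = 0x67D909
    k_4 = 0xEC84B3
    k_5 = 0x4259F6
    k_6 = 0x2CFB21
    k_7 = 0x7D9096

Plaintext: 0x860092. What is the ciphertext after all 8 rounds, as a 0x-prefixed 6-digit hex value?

s_0 = plaintext = 0x860092
s_1 = Round(s_0, k_0) = 0xAEDF3F
s_2 = Round(s_1, k_1) = 0x61DDE7
s_3 = Round(s_2, k_2) = 0x7B4564
s_4 = Round(s_3, k_3) = 0x78B3BF
s_5 = Round(s_4, k_4) = 0xEC5D64
s_6 = Round(s_5, k_5) = 0x30D371
s_7 = Round(s_6, k_6) = 0xBD772F
s_8 = Round(s_7, k_7) = 0x22A95B

0x22A95B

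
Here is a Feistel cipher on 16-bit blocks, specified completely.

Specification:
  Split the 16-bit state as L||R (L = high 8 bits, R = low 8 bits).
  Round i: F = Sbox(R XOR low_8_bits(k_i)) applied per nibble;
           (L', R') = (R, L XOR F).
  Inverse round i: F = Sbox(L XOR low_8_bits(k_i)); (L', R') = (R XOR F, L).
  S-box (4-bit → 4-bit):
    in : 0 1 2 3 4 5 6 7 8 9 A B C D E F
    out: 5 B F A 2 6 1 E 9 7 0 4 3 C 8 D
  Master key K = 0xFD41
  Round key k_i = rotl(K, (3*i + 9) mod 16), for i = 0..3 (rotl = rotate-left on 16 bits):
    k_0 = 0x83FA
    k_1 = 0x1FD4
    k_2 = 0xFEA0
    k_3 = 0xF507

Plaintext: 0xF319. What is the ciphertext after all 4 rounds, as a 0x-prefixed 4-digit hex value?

s_0 = plaintext = 0xF319
s_1 = Round(s_0, k_0) = 0x1979
s_2 = Round(s_1, k_1) = 0x7915
s_3 = Round(s_2, k_2) = 0x153F
s_4 = Round(s_3, k_3) = 0x3FBC

0x3FBC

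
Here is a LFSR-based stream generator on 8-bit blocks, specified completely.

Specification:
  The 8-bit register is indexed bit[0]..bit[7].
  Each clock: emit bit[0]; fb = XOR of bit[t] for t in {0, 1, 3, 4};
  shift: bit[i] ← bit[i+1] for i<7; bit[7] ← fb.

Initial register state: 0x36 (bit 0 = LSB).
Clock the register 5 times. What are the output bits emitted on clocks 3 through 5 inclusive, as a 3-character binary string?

reg_0 = 0x36
clock 1: out=0, reg = 0x1B
clock 2: out=1, reg = 0x0D
clock 3: out=1, reg = 0x06
clock 4: out=0, reg = 0x83
clock 5: out=1, reg = 0x41

101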